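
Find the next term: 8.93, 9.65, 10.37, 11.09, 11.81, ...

Differences: 9.65 - 8.93 = 0.72
This is an arithmetic sequence with common difference d = 0.72.
Next term = 11.81 + 0.72 = 12.53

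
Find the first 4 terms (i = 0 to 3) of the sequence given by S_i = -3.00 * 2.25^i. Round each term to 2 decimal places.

This is a geometric sequence.
i=0: S_0 = -3.0 * 2.25^0 = -3.0
i=1: S_1 = -3.0 * 2.25^1 = -6.75
i=2: S_2 = -3.0 * 2.25^2 ≈ -15.19
i=3: S_3 = -3.0 * 2.25^3 ≈ -34.17
The first 4 terms are: [-3.0, -6.75, -15.19, -34.17]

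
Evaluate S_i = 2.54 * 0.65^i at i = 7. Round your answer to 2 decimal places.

S_7 = 2.54 * 0.65^7 ≈ 2.54 * 0.049 ≈ 0.12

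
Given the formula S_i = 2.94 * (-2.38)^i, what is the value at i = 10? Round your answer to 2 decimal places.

S_10 = 2.94 * (-2.38)^10 ≈ 2.94 * 5831.3562 ≈ 17144.19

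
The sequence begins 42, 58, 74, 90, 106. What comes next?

Differences: 58 - 42 = 16
This is an arithmetic sequence with common difference d = 16.
Next term = 106 + 16 = 122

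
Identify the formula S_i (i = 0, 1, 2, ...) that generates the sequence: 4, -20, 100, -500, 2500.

Check ratios: -20 / 4 = -5.0
Common ratio r = -5.
First term a = 4.
Formula: S_i = 4 * (-5)^i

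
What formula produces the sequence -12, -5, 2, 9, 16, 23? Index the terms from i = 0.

Check differences: -5 - -12 = 7
2 - -5 = 7
Common difference d = 7.
First term a = -12.
Formula: S_i = -12 + 7*i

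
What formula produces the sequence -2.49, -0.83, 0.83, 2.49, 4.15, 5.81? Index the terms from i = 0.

Check differences: -0.83 - -2.49 = 1.66
0.83 - -0.83 = 1.66
Common difference d = 1.66.
First term a = -2.49.
Formula: S_i = -2.49 + 1.66*i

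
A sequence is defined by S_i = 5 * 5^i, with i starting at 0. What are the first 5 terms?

This is a geometric sequence.
i=0: S_0 = 5 * 5^0 = 5
i=1: S_1 = 5 * 5^1 = 25
i=2: S_2 = 5 * 5^2 = 125
i=3: S_3 = 5 * 5^3 = 625
i=4: S_4 = 5 * 5^4 = 3125
The first 5 terms are: [5, 25, 125, 625, 3125]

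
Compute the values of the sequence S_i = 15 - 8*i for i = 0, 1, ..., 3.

This is an arithmetic sequence.
i=0: S_0 = 15 + -8*0 = 15
i=1: S_1 = 15 + -8*1 = 7
i=2: S_2 = 15 + -8*2 = -1
i=3: S_3 = 15 + -8*3 = -9
The first 4 terms are: [15, 7, -1, -9]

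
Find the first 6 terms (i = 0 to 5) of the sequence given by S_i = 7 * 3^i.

This is a geometric sequence.
i=0: S_0 = 7 * 3^0 = 7
i=1: S_1 = 7 * 3^1 = 21
i=2: S_2 = 7 * 3^2 = 63
i=3: S_3 = 7 * 3^3 = 189
i=4: S_4 = 7 * 3^4 = 567
i=5: S_5 = 7 * 3^5 = 1701
The first 6 terms are: [7, 21, 63, 189, 567, 1701]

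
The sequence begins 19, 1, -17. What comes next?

Differences: 1 - 19 = -18
This is an arithmetic sequence with common difference d = -18.
Next term = -17 + -18 = -35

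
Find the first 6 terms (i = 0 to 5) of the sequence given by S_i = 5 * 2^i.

This is a geometric sequence.
i=0: S_0 = 5 * 2^0 = 5
i=1: S_1 = 5 * 2^1 = 10
i=2: S_2 = 5 * 2^2 = 20
i=3: S_3 = 5 * 2^3 = 40
i=4: S_4 = 5 * 2^4 = 80
i=5: S_5 = 5 * 2^5 = 160
The first 6 terms are: [5, 10, 20, 40, 80, 160]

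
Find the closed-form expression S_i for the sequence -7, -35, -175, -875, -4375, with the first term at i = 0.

Check ratios: -35 / -7 = 5.0
Common ratio r = 5.
First term a = -7.
Formula: S_i = -7 * 5^i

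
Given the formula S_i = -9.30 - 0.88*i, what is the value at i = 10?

S_10 = -9.3 + -0.88*10 = -9.3 + -8.8 = -18.1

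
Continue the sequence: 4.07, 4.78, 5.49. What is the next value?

Differences: 4.78 - 4.07 = 0.71
This is an arithmetic sequence with common difference d = 0.71.
Next term = 5.49 + 0.71 = 6.2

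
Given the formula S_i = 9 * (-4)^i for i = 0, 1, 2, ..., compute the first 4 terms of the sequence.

This is a geometric sequence.
i=0: S_0 = 9 * (-4)^0 = 9
i=1: S_1 = 9 * (-4)^1 = -36
i=2: S_2 = 9 * (-4)^2 = 144
i=3: S_3 = 9 * (-4)^3 = -576
The first 4 terms are: [9, -36, 144, -576]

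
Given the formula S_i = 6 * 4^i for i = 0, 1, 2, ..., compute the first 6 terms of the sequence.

This is a geometric sequence.
i=0: S_0 = 6 * 4^0 = 6
i=1: S_1 = 6 * 4^1 = 24
i=2: S_2 = 6 * 4^2 = 96
i=3: S_3 = 6 * 4^3 = 384
i=4: S_4 = 6 * 4^4 = 1536
i=5: S_5 = 6 * 4^5 = 6144
The first 6 terms are: [6, 24, 96, 384, 1536, 6144]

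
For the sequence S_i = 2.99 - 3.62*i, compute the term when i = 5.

S_5 = 2.99 + -3.62*5 = 2.99 + -18.1 = -15.11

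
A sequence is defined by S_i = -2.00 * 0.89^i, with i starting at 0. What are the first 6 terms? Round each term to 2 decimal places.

This is a geometric sequence.
i=0: S_0 = -2.0 * 0.89^0 = -2.0
i=1: S_1 = -2.0 * 0.89^1 = -1.78
i=2: S_2 = -2.0 * 0.89^2 ≈ -1.58
i=3: S_3 = -2.0 * 0.89^3 ≈ -1.41
i=4: S_4 = -2.0 * 0.89^4 ≈ -1.25
i=5: S_5 = -2.0 * 0.89^5 ≈ -1.12
The first 6 terms are: [-2.0, -1.78, -1.58, -1.41, -1.25, -1.12]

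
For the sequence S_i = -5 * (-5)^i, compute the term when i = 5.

S_5 = -5 * (-5)^5 = -5 * -3125 = 15625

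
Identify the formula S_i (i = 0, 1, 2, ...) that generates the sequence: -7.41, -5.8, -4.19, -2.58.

Check differences: -5.8 - -7.41 = 1.61
-4.19 - -5.8 = 1.61
Common difference d = 1.61.
First term a = -7.41.
Formula: S_i = -7.41 + 1.61*i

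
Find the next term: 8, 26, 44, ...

Differences: 26 - 8 = 18
This is an arithmetic sequence with common difference d = 18.
Next term = 44 + 18 = 62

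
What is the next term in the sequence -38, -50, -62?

Differences: -50 - -38 = -12
This is an arithmetic sequence with common difference d = -12.
Next term = -62 + -12 = -74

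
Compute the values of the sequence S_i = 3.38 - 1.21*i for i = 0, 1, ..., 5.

This is an arithmetic sequence.
i=0: S_0 = 3.38 + -1.21*0 = 3.38
i=1: S_1 = 3.38 + -1.21*1 = 2.17
i=2: S_2 = 3.38 + -1.21*2 = 0.96
i=3: S_3 = 3.38 + -1.21*3 = -0.25
i=4: S_4 = 3.38 + -1.21*4 = -1.46
i=5: S_5 = 3.38 + -1.21*5 = -2.67
The first 6 terms are: [3.38, 2.17, 0.96, -0.25, -1.46, -2.67]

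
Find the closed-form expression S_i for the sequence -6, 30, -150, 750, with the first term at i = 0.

Check ratios: 30 / -6 = -5.0
Common ratio r = -5.
First term a = -6.
Formula: S_i = -6 * (-5)^i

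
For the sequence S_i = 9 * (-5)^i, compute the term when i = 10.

S_10 = 9 * (-5)^10 = 9 * 9765625 = 87890625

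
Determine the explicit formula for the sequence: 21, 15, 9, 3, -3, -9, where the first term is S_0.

Check differences: 15 - 21 = -6
9 - 15 = -6
Common difference d = -6.
First term a = 21.
Formula: S_i = 21 - 6*i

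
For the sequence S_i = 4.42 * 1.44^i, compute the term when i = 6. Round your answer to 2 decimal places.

S_6 = 4.42 * 1.44^6 ≈ 4.42 * 8.9161 ≈ 39.41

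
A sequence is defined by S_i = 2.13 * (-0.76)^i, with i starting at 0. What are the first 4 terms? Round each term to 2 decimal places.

This is a geometric sequence.
i=0: S_0 = 2.13 * (-0.76)^0 = 2.13
i=1: S_1 = 2.13 * (-0.76)^1 ≈ -1.62
i=2: S_2 = 2.13 * (-0.76)^2 ≈ 1.23
i=3: S_3 = 2.13 * (-0.76)^3 ≈ -0.94
The first 4 terms are: [2.13, -1.62, 1.23, -0.94]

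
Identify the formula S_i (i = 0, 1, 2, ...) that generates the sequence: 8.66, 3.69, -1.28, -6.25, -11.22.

Check differences: 3.69 - 8.66 = -4.97
-1.28 - 3.69 = -4.97
Common difference d = -4.97.
First term a = 8.66.
Formula: S_i = 8.66 - 4.97*i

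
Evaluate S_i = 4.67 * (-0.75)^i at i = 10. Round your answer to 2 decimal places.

S_10 = 4.67 * (-0.75)^10 ≈ 4.67 * 0.0563 ≈ 0.26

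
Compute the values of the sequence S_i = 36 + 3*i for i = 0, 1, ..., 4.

This is an arithmetic sequence.
i=0: S_0 = 36 + 3*0 = 36
i=1: S_1 = 36 + 3*1 = 39
i=2: S_2 = 36 + 3*2 = 42
i=3: S_3 = 36 + 3*3 = 45
i=4: S_4 = 36 + 3*4 = 48
The first 5 terms are: [36, 39, 42, 45, 48]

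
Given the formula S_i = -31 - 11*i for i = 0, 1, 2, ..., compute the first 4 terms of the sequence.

This is an arithmetic sequence.
i=0: S_0 = -31 + -11*0 = -31
i=1: S_1 = -31 + -11*1 = -42
i=2: S_2 = -31 + -11*2 = -53
i=3: S_3 = -31 + -11*3 = -64
The first 4 terms are: [-31, -42, -53, -64]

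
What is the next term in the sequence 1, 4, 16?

Ratios: 4 / 1 = 4.0
This is a geometric sequence with common ratio r = 4.
Next term = 16 * 4 = 64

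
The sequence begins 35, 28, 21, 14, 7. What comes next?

Differences: 28 - 35 = -7
This is an arithmetic sequence with common difference d = -7.
Next term = 7 + -7 = 0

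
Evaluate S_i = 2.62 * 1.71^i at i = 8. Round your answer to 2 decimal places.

S_8 = 2.62 * 1.71^8 ≈ 2.62 * 73.1087 ≈ 191.54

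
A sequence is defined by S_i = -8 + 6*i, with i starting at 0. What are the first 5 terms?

This is an arithmetic sequence.
i=0: S_0 = -8 + 6*0 = -8
i=1: S_1 = -8 + 6*1 = -2
i=2: S_2 = -8 + 6*2 = 4
i=3: S_3 = -8 + 6*3 = 10
i=4: S_4 = -8 + 6*4 = 16
The first 5 terms are: [-8, -2, 4, 10, 16]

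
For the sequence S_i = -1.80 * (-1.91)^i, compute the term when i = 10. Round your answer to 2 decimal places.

S_10 = -1.8 * (-1.91)^10 ≈ -1.8 * 646.1505 ≈ -1163.07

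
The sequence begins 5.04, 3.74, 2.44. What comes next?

Differences: 3.74 - 5.04 = -1.3
This is an arithmetic sequence with common difference d = -1.3.
Next term = 2.44 + -1.3 = 1.14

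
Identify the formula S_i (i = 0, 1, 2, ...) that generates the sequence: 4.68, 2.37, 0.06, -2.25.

Check differences: 2.37 - 4.68 = -2.31
0.06 - 2.37 = -2.31
Common difference d = -2.31.
First term a = 4.68.
Formula: S_i = 4.68 - 2.31*i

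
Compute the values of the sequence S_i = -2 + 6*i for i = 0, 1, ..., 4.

This is an arithmetic sequence.
i=0: S_0 = -2 + 6*0 = -2
i=1: S_1 = -2 + 6*1 = 4
i=2: S_2 = -2 + 6*2 = 10
i=3: S_3 = -2 + 6*3 = 16
i=4: S_4 = -2 + 6*4 = 22
The first 5 terms are: [-2, 4, 10, 16, 22]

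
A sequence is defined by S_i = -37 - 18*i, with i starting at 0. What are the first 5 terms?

This is an arithmetic sequence.
i=0: S_0 = -37 + -18*0 = -37
i=1: S_1 = -37 + -18*1 = -55
i=2: S_2 = -37 + -18*2 = -73
i=3: S_3 = -37 + -18*3 = -91
i=4: S_4 = -37 + -18*4 = -109
The first 5 terms are: [-37, -55, -73, -91, -109]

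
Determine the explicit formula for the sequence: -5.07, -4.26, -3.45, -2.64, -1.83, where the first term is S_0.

Check differences: -4.26 - -5.07 = 0.81
-3.45 - -4.26 = 0.81
Common difference d = 0.81.
First term a = -5.07.
Formula: S_i = -5.07 + 0.81*i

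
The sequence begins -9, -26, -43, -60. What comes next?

Differences: -26 - -9 = -17
This is an arithmetic sequence with common difference d = -17.
Next term = -60 + -17 = -77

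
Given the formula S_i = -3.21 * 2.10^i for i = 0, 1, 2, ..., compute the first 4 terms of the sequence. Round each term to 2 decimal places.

This is a geometric sequence.
i=0: S_0 = -3.21 * 2.1^0 = -3.21
i=1: S_1 = -3.21 * 2.1^1 ≈ -6.74
i=2: S_2 = -3.21 * 2.1^2 ≈ -14.16
i=3: S_3 = -3.21 * 2.1^3 ≈ -29.73
The first 4 terms are: [-3.21, -6.74, -14.16, -29.73]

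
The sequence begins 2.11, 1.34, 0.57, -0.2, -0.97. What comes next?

Differences: 1.34 - 2.11 = -0.77
This is an arithmetic sequence with common difference d = -0.77.
Next term = -0.97 + -0.77 = -1.74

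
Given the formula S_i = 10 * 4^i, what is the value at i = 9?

S_9 = 10 * 4^9 = 10 * 262144 = 2621440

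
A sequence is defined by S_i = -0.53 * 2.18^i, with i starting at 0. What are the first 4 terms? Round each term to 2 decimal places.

This is a geometric sequence.
i=0: S_0 = -0.53 * 2.18^0 = -0.53
i=1: S_1 = -0.53 * 2.18^1 ≈ -1.16
i=2: S_2 = -0.53 * 2.18^2 ≈ -2.52
i=3: S_3 = -0.53 * 2.18^3 ≈ -5.49
The first 4 terms are: [-0.53, -1.16, -2.52, -5.49]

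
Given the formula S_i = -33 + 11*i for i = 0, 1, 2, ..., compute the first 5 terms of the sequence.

This is an arithmetic sequence.
i=0: S_0 = -33 + 11*0 = -33
i=1: S_1 = -33 + 11*1 = -22
i=2: S_2 = -33 + 11*2 = -11
i=3: S_3 = -33 + 11*3 = 0
i=4: S_4 = -33 + 11*4 = 11
The first 5 terms are: [-33, -22, -11, 0, 11]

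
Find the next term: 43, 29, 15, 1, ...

Differences: 29 - 43 = -14
This is an arithmetic sequence with common difference d = -14.
Next term = 1 + -14 = -13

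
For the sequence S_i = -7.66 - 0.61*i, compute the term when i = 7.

S_7 = -7.66 + -0.61*7 = -7.66 + -4.27 = -11.93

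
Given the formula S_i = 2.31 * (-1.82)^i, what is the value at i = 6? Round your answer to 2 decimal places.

S_6 = 2.31 * (-1.82)^6 ≈ 2.31 * 36.3436 ≈ 83.95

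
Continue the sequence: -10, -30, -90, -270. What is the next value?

Ratios: -30 / -10 = 3.0
This is a geometric sequence with common ratio r = 3.
Next term = -270 * 3 = -810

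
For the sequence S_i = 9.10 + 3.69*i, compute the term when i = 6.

S_6 = 9.1 + 3.69*6 = 9.1 + 22.14 = 31.24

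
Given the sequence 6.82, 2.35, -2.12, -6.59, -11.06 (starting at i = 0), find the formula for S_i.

Check differences: 2.35 - 6.82 = -4.47
-2.12 - 2.35 = -4.47
Common difference d = -4.47.
First term a = 6.82.
Formula: S_i = 6.82 - 4.47*i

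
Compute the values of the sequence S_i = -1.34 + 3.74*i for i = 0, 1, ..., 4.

This is an arithmetic sequence.
i=0: S_0 = -1.34 + 3.74*0 = -1.34
i=1: S_1 = -1.34 + 3.74*1 = 2.4
i=2: S_2 = -1.34 + 3.74*2 = 6.14
i=3: S_3 = -1.34 + 3.74*3 = 9.88
i=4: S_4 = -1.34 + 3.74*4 = 13.62
The first 5 terms are: [-1.34, 2.4, 6.14, 9.88, 13.62]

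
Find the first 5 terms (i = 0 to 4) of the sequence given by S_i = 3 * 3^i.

This is a geometric sequence.
i=0: S_0 = 3 * 3^0 = 3
i=1: S_1 = 3 * 3^1 = 9
i=2: S_2 = 3 * 3^2 = 27
i=3: S_3 = 3 * 3^3 = 81
i=4: S_4 = 3 * 3^4 = 243
The first 5 terms are: [3, 9, 27, 81, 243]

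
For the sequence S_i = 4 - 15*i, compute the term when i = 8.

S_8 = 4 + -15*8 = 4 + -120 = -116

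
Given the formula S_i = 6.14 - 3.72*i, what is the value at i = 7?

S_7 = 6.14 + -3.72*7 = 6.14 + -26.04 = -19.9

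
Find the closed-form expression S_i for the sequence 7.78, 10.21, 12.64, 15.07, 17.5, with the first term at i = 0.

Check differences: 10.21 - 7.78 = 2.43
12.64 - 10.21 = 2.43
Common difference d = 2.43.
First term a = 7.78.
Formula: S_i = 7.78 + 2.43*i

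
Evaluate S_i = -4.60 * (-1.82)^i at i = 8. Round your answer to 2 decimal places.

S_8 = -4.6 * (-1.82)^8 ≈ -4.6 * 120.3846 ≈ -553.77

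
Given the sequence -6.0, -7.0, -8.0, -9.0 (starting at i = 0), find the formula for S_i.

Check differences: -7.0 - -6.0 = -1.0
-8.0 - -7.0 = -1.0
Common difference d = -1.0.
First term a = -6.0.
Formula: S_i = -6.00 - 1.00*i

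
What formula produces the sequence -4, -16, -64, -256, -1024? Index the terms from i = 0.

Check ratios: -16 / -4 = 4.0
Common ratio r = 4.
First term a = -4.
Formula: S_i = -4 * 4^i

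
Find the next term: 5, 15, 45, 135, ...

Ratios: 15 / 5 = 3.0
This is a geometric sequence with common ratio r = 3.
Next term = 135 * 3 = 405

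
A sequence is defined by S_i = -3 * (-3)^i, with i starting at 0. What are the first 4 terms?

This is a geometric sequence.
i=0: S_0 = -3 * (-3)^0 = -3
i=1: S_1 = -3 * (-3)^1 = 9
i=2: S_2 = -3 * (-3)^2 = -27
i=3: S_3 = -3 * (-3)^3 = 81
The first 4 terms are: [-3, 9, -27, 81]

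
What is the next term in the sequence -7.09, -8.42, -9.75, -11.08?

Differences: -8.42 - -7.09 = -1.33
This is an arithmetic sequence with common difference d = -1.33.
Next term = -11.08 + -1.33 = -12.41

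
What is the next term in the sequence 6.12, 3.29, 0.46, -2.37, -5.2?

Differences: 3.29 - 6.12 = -2.83
This is an arithmetic sequence with common difference d = -2.83.
Next term = -5.2 + -2.83 = -8.03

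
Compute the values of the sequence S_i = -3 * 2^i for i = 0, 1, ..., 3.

This is a geometric sequence.
i=0: S_0 = -3 * 2^0 = -3
i=1: S_1 = -3 * 2^1 = -6
i=2: S_2 = -3 * 2^2 = -12
i=3: S_3 = -3 * 2^3 = -24
The first 4 terms are: [-3, -6, -12, -24]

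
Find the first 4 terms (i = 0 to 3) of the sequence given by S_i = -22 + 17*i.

This is an arithmetic sequence.
i=0: S_0 = -22 + 17*0 = -22
i=1: S_1 = -22 + 17*1 = -5
i=2: S_2 = -22 + 17*2 = 12
i=3: S_3 = -22 + 17*3 = 29
The first 4 terms are: [-22, -5, 12, 29]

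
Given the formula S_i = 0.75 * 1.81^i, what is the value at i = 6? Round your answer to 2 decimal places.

S_6 = 0.75 * 1.81^6 ≈ 0.75 * 35.1618 ≈ 26.37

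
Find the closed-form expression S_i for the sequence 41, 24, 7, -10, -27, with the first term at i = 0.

Check differences: 24 - 41 = -17
7 - 24 = -17
Common difference d = -17.
First term a = 41.
Formula: S_i = 41 - 17*i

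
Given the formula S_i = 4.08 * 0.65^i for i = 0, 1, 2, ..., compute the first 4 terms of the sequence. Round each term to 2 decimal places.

This is a geometric sequence.
i=0: S_0 = 4.08 * 0.65^0 = 4.08
i=1: S_1 = 4.08 * 0.65^1 ≈ 2.65
i=2: S_2 = 4.08 * 0.65^2 ≈ 1.72
i=3: S_3 = 4.08 * 0.65^3 ≈ 1.12
The first 4 terms are: [4.08, 2.65, 1.72, 1.12]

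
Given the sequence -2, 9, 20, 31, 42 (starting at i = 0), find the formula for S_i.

Check differences: 9 - -2 = 11
20 - 9 = 11
Common difference d = 11.
First term a = -2.
Formula: S_i = -2 + 11*i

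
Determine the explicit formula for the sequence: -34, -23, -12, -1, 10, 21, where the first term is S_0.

Check differences: -23 - -34 = 11
-12 - -23 = 11
Common difference d = 11.
First term a = -34.
Formula: S_i = -34 + 11*i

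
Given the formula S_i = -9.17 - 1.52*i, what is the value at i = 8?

S_8 = -9.17 + -1.52*8 = -9.17 + -12.16 = -21.33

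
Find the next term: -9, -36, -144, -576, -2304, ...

Ratios: -36 / -9 = 4.0
This is a geometric sequence with common ratio r = 4.
Next term = -2304 * 4 = -9216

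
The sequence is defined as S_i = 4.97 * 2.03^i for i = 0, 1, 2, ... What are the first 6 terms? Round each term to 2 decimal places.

This is a geometric sequence.
i=0: S_0 = 4.97 * 2.03^0 = 4.97
i=1: S_1 = 4.97 * 2.03^1 ≈ 10.09
i=2: S_2 = 4.97 * 2.03^2 ≈ 20.48
i=3: S_3 = 4.97 * 2.03^3 ≈ 41.58
i=4: S_4 = 4.97 * 2.03^4 ≈ 84.4
i=5: S_5 = 4.97 * 2.03^5 ≈ 171.33
The first 6 terms are: [4.97, 10.09, 20.48, 41.58, 84.4, 171.33]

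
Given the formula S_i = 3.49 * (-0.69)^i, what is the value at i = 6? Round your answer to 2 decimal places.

S_6 = 3.49 * (-0.69)^6 ≈ 3.49 * 0.1079 ≈ 0.38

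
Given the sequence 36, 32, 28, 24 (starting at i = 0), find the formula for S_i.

Check differences: 32 - 36 = -4
28 - 32 = -4
Common difference d = -4.
First term a = 36.
Formula: S_i = 36 - 4*i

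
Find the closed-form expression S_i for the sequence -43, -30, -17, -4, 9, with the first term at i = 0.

Check differences: -30 - -43 = 13
-17 - -30 = 13
Common difference d = 13.
First term a = -43.
Formula: S_i = -43 + 13*i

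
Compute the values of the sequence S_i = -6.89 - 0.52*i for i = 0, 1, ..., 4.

This is an arithmetic sequence.
i=0: S_0 = -6.89 + -0.52*0 = -6.89
i=1: S_1 = -6.89 + -0.52*1 = -7.41
i=2: S_2 = -6.89 + -0.52*2 = -7.93
i=3: S_3 = -6.89 + -0.52*3 = -8.45
i=4: S_4 = -6.89 + -0.52*4 = -8.97
The first 5 terms are: [-6.89, -7.41, -7.93, -8.45, -8.97]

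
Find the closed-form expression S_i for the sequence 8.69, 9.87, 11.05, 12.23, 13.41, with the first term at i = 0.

Check differences: 9.87 - 8.69 = 1.18
11.05 - 9.87 = 1.18
Common difference d = 1.18.
First term a = 8.69.
Formula: S_i = 8.69 + 1.18*i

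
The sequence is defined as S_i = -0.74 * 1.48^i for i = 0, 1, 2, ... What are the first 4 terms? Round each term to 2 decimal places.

This is a geometric sequence.
i=0: S_0 = -0.74 * 1.48^0 = -0.74
i=1: S_1 = -0.74 * 1.48^1 ≈ -1.1
i=2: S_2 = -0.74 * 1.48^2 ≈ -1.62
i=3: S_3 = -0.74 * 1.48^3 ≈ -2.4
The first 4 terms are: [-0.74, -1.1, -1.62, -2.4]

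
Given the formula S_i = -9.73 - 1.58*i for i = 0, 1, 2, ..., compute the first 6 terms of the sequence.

This is an arithmetic sequence.
i=0: S_0 = -9.73 + -1.58*0 = -9.73
i=1: S_1 = -9.73 + -1.58*1 = -11.31
i=2: S_2 = -9.73 + -1.58*2 = -12.89
i=3: S_3 = -9.73 + -1.58*3 = -14.47
i=4: S_4 = -9.73 + -1.58*4 = -16.05
i=5: S_5 = -9.73 + -1.58*5 = -17.63
The first 6 terms are: [-9.73, -11.31, -12.89, -14.47, -16.05, -17.63]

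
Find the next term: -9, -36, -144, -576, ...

Ratios: -36 / -9 = 4.0
This is a geometric sequence with common ratio r = 4.
Next term = -576 * 4 = -2304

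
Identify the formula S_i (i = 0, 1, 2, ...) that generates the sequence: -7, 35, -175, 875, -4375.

Check ratios: 35 / -7 = -5.0
Common ratio r = -5.
First term a = -7.
Formula: S_i = -7 * (-5)^i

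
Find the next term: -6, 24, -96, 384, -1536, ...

Ratios: 24 / -6 = -4.0
This is a geometric sequence with common ratio r = -4.
Next term = -1536 * -4 = 6144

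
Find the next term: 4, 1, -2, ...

Differences: 1 - 4 = -3
This is an arithmetic sequence with common difference d = -3.
Next term = -2 + -3 = -5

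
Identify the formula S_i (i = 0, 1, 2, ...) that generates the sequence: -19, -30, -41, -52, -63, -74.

Check differences: -30 - -19 = -11
-41 - -30 = -11
Common difference d = -11.
First term a = -19.
Formula: S_i = -19 - 11*i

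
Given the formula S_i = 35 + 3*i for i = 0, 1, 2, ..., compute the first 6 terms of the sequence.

This is an arithmetic sequence.
i=0: S_0 = 35 + 3*0 = 35
i=1: S_1 = 35 + 3*1 = 38
i=2: S_2 = 35 + 3*2 = 41
i=3: S_3 = 35 + 3*3 = 44
i=4: S_4 = 35 + 3*4 = 47
i=5: S_5 = 35 + 3*5 = 50
The first 6 terms are: [35, 38, 41, 44, 47, 50]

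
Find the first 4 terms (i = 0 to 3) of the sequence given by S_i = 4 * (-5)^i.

This is a geometric sequence.
i=0: S_0 = 4 * (-5)^0 = 4
i=1: S_1 = 4 * (-5)^1 = -20
i=2: S_2 = 4 * (-5)^2 = 100
i=3: S_3 = 4 * (-5)^3 = -500
The first 4 terms are: [4, -20, 100, -500]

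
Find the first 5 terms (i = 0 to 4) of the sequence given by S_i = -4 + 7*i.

This is an arithmetic sequence.
i=0: S_0 = -4 + 7*0 = -4
i=1: S_1 = -4 + 7*1 = 3
i=2: S_2 = -4 + 7*2 = 10
i=3: S_3 = -4 + 7*3 = 17
i=4: S_4 = -4 + 7*4 = 24
The first 5 terms are: [-4, 3, 10, 17, 24]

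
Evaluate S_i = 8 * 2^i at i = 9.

S_9 = 8 * 2^9 = 8 * 512 = 4096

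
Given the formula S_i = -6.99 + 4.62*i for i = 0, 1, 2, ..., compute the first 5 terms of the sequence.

This is an arithmetic sequence.
i=0: S_0 = -6.99 + 4.62*0 = -6.99
i=1: S_1 = -6.99 + 4.62*1 = -2.37
i=2: S_2 = -6.99 + 4.62*2 = 2.25
i=3: S_3 = -6.99 + 4.62*3 = 6.87
i=4: S_4 = -6.99 + 4.62*4 = 11.49
The first 5 terms are: [-6.99, -2.37, 2.25, 6.87, 11.49]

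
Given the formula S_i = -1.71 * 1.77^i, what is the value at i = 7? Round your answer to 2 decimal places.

S_7 = -1.71 * 1.77^7 ≈ -1.71 * 54.4268 ≈ -93.07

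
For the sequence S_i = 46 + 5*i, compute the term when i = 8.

S_8 = 46 + 5*8 = 46 + 40 = 86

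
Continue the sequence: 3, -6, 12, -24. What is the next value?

Ratios: -6 / 3 = -2.0
This is a geometric sequence with common ratio r = -2.
Next term = -24 * -2 = 48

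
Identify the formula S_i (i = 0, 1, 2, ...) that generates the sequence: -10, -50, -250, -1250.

Check ratios: -50 / -10 = 5.0
Common ratio r = 5.
First term a = -10.
Formula: S_i = -10 * 5^i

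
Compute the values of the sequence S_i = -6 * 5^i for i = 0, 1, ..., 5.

This is a geometric sequence.
i=0: S_0 = -6 * 5^0 = -6
i=1: S_1 = -6 * 5^1 = -30
i=2: S_2 = -6 * 5^2 = -150
i=3: S_3 = -6 * 5^3 = -750
i=4: S_4 = -6 * 5^4 = -3750
i=5: S_5 = -6 * 5^5 = -18750
The first 6 terms are: [-6, -30, -150, -750, -3750, -18750]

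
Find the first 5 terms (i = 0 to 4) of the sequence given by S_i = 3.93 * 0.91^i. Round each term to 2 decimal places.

This is a geometric sequence.
i=0: S_0 = 3.93 * 0.91^0 = 3.93
i=1: S_1 = 3.93 * 0.91^1 ≈ 3.58
i=2: S_2 = 3.93 * 0.91^2 ≈ 3.25
i=3: S_3 = 3.93 * 0.91^3 ≈ 2.96
i=4: S_4 = 3.93 * 0.91^4 ≈ 2.69
The first 5 terms are: [3.93, 3.58, 3.25, 2.96, 2.69]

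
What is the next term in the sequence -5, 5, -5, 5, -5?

Ratios: 5 / -5 = -1.0
This is a geometric sequence with common ratio r = -1.
Next term = -5 * -1 = 5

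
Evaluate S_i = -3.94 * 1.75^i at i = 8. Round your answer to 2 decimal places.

S_8 = -3.94 * 1.75^8 ≈ -3.94 * 87.9639 ≈ -346.58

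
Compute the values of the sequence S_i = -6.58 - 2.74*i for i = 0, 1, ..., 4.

This is an arithmetic sequence.
i=0: S_0 = -6.58 + -2.74*0 = -6.58
i=1: S_1 = -6.58 + -2.74*1 = -9.32
i=2: S_2 = -6.58 + -2.74*2 = -12.06
i=3: S_3 = -6.58 + -2.74*3 = -14.8
i=4: S_4 = -6.58 + -2.74*4 = -17.54
The first 5 terms are: [-6.58, -9.32, -12.06, -14.8, -17.54]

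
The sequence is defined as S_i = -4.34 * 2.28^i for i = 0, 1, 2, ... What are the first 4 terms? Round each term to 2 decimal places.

This is a geometric sequence.
i=0: S_0 = -4.34 * 2.28^0 = -4.34
i=1: S_1 = -4.34 * 2.28^1 ≈ -9.9
i=2: S_2 = -4.34 * 2.28^2 ≈ -22.56
i=3: S_3 = -4.34 * 2.28^3 ≈ -51.44
The first 4 terms are: [-4.34, -9.9, -22.56, -51.44]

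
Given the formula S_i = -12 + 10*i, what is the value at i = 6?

S_6 = -12 + 10*6 = -12 + 60 = 48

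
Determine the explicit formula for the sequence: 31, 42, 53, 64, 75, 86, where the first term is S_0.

Check differences: 42 - 31 = 11
53 - 42 = 11
Common difference d = 11.
First term a = 31.
Formula: S_i = 31 + 11*i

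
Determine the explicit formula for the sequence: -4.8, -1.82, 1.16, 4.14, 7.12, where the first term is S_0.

Check differences: -1.82 - -4.8 = 2.98
1.16 - -1.82 = 2.98
Common difference d = 2.98.
First term a = -4.8.
Formula: S_i = -4.80 + 2.98*i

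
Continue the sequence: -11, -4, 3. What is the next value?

Differences: -4 - -11 = 7
This is an arithmetic sequence with common difference d = 7.
Next term = 3 + 7 = 10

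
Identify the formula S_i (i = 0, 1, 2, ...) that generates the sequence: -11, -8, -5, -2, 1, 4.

Check differences: -8 - -11 = 3
-5 - -8 = 3
Common difference d = 3.
First term a = -11.
Formula: S_i = -11 + 3*i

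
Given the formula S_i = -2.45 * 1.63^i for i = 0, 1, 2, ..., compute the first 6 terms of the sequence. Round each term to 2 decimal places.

This is a geometric sequence.
i=0: S_0 = -2.45 * 1.63^0 = -2.45
i=1: S_1 = -2.45 * 1.63^1 ≈ -3.99
i=2: S_2 = -2.45 * 1.63^2 ≈ -6.51
i=3: S_3 = -2.45 * 1.63^3 ≈ -10.61
i=4: S_4 = -2.45 * 1.63^4 ≈ -17.29
i=5: S_5 = -2.45 * 1.63^5 ≈ -28.19
The first 6 terms are: [-2.45, -3.99, -6.51, -10.61, -17.29, -28.19]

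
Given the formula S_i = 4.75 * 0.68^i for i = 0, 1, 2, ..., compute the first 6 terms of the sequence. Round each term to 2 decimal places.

This is a geometric sequence.
i=0: S_0 = 4.75 * 0.68^0 = 4.75
i=1: S_1 = 4.75 * 0.68^1 = 3.23
i=2: S_2 = 4.75 * 0.68^2 ≈ 2.2
i=3: S_3 = 4.75 * 0.68^3 ≈ 1.49
i=4: S_4 = 4.75 * 0.68^4 ≈ 1.02
i=5: S_5 = 4.75 * 0.68^5 ≈ 0.69
The first 6 terms are: [4.75, 3.23, 2.2, 1.49, 1.02, 0.69]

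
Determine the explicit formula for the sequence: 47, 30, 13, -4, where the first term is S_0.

Check differences: 30 - 47 = -17
13 - 30 = -17
Common difference d = -17.
First term a = 47.
Formula: S_i = 47 - 17*i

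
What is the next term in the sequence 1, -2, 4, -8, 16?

Ratios: -2 / 1 = -2.0
This is a geometric sequence with common ratio r = -2.
Next term = 16 * -2 = -32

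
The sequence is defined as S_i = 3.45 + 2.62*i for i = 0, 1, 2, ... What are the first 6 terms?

This is an arithmetic sequence.
i=0: S_0 = 3.45 + 2.62*0 = 3.45
i=1: S_1 = 3.45 + 2.62*1 = 6.07
i=2: S_2 = 3.45 + 2.62*2 = 8.69
i=3: S_3 = 3.45 + 2.62*3 = 11.31
i=4: S_4 = 3.45 + 2.62*4 = 13.93
i=5: S_5 = 3.45 + 2.62*5 = 16.55
The first 6 terms are: [3.45, 6.07, 8.69, 11.31, 13.93, 16.55]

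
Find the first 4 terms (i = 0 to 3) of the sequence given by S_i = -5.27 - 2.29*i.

This is an arithmetic sequence.
i=0: S_0 = -5.27 + -2.29*0 = -5.27
i=1: S_1 = -5.27 + -2.29*1 = -7.56
i=2: S_2 = -5.27 + -2.29*2 = -9.85
i=3: S_3 = -5.27 + -2.29*3 = -12.14
The first 4 terms are: [-5.27, -7.56, -9.85, -12.14]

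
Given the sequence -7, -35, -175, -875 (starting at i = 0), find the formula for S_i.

Check ratios: -35 / -7 = 5.0
Common ratio r = 5.
First term a = -7.
Formula: S_i = -7 * 5^i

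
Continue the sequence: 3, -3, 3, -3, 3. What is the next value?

Ratios: -3 / 3 = -1.0
This is a geometric sequence with common ratio r = -1.
Next term = 3 * -1 = -3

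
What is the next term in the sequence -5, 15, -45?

Ratios: 15 / -5 = -3.0
This is a geometric sequence with common ratio r = -3.
Next term = -45 * -3 = 135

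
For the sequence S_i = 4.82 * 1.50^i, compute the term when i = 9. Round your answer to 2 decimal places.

S_9 = 4.82 * 1.5^9 ≈ 4.82 * 38.4434 ≈ 185.3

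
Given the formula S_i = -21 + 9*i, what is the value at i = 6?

S_6 = -21 + 9*6 = -21 + 54 = 33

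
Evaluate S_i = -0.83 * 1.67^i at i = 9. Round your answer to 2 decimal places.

S_9 = -0.83 * 1.67^9 ≈ -0.83 * 101.0295 ≈ -83.85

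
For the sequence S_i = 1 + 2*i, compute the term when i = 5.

S_5 = 1 + 2*5 = 1 + 10 = 11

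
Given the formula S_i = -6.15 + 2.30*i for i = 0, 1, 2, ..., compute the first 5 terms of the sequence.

This is an arithmetic sequence.
i=0: S_0 = -6.15 + 2.3*0 = -6.15
i=1: S_1 = -6.15 + 2.3*1 = -3.85
i=2: S_2 = -6.15 + 2.3*2 = -1.55
i=3: S_3 = -6.15 + 2.3*3 = 0.75
i=4: S_4 = -6.15 + 2.3*4 = 3.05
The first 5 terms are: [-6.15, -3.85, -1.55, 0.75, 3.05]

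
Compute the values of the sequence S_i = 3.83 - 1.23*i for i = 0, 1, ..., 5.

This is an arithmetic sequence.
i=0: S_0 = 3.83 + -1.23*0 = 3.83
i=1: S_1 = 3.83 + -1.23*1 = 2.6
i=2: S_2 = 3.83 + -1.23*2 = 1.37
i=3: S_3 = 3.83 + -1.23*3 = 0.14
i=4: S_4 = 3.83 + -1.23*4 = -1.09
i=5: S_5 = 3.83 + -1.23*5 = -2.32
The first 6 terms are: [3.83, 2.6, 1.37, 0.14, -1.09, -2.32]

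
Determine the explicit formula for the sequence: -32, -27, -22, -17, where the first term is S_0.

Check differences: -27 - -32 = 5
-22 - -27 = 5
Common difference d = 5.
First term a = -32.
Formula: S_i = -32 + 5*i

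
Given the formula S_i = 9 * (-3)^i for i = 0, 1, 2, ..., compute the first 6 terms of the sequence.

This is a geometric sequence.
i=0: S_0 = 9 * (-3)^0 = 9
i=1: S_1 = 9 * (-3)^1 = -27
i=2: S_2 = 9 * (-3)^2 = 81
i=3: S_3 = 9 * (-3)^3 = -243
i=4: S_4 = 9 * (-3)^4 = 729
i=5: S_5 = 9 * (-3)^5 = -2187
The first 6 terms are: [9, -27, 81, -243, 729, -2187]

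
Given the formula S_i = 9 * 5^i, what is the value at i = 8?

S_8 = 9 * 5^8 = 9 * 390625 = 3515625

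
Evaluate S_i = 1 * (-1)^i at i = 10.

S_10 = 1 * (-1)^10 = 1 * 1 = 1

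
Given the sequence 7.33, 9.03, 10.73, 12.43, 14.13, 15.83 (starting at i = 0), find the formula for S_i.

Check differences: 9.03 - 7.33 = 1.7
10.73 - 9.03 = 1.7
Common difference d = 1.7.
First term a = 7.33.
Formula: S_i = 7.33 + 1.70*i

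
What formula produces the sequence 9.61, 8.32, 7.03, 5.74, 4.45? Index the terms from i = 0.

Check differences: 8.32 - 9.61 = -1.29
7.03 - 8.32 = -1.29
Common difference d = -1.29.
First term a = 9.61.
Formula: S_i = 9.61 - 1.29*i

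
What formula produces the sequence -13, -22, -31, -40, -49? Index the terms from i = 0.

Check differences: -22 - -13 = -9
-31 - -22 = -9
Common difference d = -9.
First term a = -13.
Formula: S_i = -13 - 9*i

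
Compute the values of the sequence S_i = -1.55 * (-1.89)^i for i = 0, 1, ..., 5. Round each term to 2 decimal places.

This is a geometric sequence.
i=0: S_0 = -1.55 * (-1.89)^0 = -1.55
i=1: S_1 = -1.55 * (-1.89)^1 ≈ 2.93
i=2: S_2 = -1.55 * (-1.89)^2 ≈ -5.54
i=3: S_3 = -1.55 * (-1.89)^3 ≈ 10.46
i=4: S_4 = -1.55 * (-1.89)^4 ≈ -19.78
i=5: S_5 = -1.55 * (-1.89)^5 ≈ 37.38
The first 6 terms are: [-1.55, 2.93, -5.54, 10.46, -19.78, 37.38]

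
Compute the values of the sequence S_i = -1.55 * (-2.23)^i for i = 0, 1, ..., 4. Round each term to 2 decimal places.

This is a geometric sequence.
i=0: S_0 = -1.55 * (-2.23)^0 = -1.55
i=1: S_1 = -1.55 * (-2.23)^1 ≈ 3.46
i=2: S_2 = -1.55 * (-2.23)^2 ≈ -7.71
i=3: S_3 = -1.55 * (-2.23)^3 ≈ 17.19
i=4: S_4 = -1.55 * (-2.23)^4 ≈ -38.33
The first 5 terms are: [-1.55, 3.46, -7.71, 17.19, -38.33]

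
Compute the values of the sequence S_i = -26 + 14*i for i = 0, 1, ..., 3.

This is an arithmetic sequence.
i=0: S_0 = -26 + 14*0 = -26
i=1: S_1 = -26 + 14*1 = -12
i=2: S_2 = -26 + 14*2 = 2
i=3: S_3 = -26 + 14*3 = 16
The first 4 terms are: [-26, -12, 2, 16]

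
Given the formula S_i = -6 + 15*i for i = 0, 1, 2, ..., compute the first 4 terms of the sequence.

This is an arithmetic sequence.
i=0: S_0 = -6 + 15*0 = -6
i=1: S_1 = -6 + 15*1 = 9
i=2: S_2 = -6 + 15*2 = 24
i=3: S_3 = -6 + 15*3 = 39
The first 4 terms are: [-6, 9, 24, 39]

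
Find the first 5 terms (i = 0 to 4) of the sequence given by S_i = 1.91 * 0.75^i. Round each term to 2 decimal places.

This is a geometric sequence.
i=0: S_0 = 1.91 * 0.75^0 = 1.91
i=1: S_1 = 1.91 * 0.75^1 ≈ 1.43
i=2: S_2 = 1.91 * 0.75^2 ≈ 1.07
i=3: S_3 = 1.91 * 0.75^3 ≈ 0.81
i=4: S_4 = 1.91 * 0.75^4 ≈ 0.6
The first 5 terms are: [1.91, 1.43, 1.07, 0.81, 0.6]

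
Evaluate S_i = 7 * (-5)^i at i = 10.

S_10 = 7 * (-5)^10 = 7 * 9765625 = 68359375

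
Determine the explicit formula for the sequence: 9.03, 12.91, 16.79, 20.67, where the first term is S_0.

Check differences: 12.91 - 9.03 = 3.88
16.79 - 12.91 = 3.88
Common difference d = 3.88.
First term a = 9.03.
Formula: S_i = 9.03 + 3.88*i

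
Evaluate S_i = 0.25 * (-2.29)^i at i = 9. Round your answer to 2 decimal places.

S_9 = 0.25 * (-2.29)^9 ≈ 0.25 * -1731.8862 ≈ -432.97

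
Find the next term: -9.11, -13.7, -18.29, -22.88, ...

Differences: -13.7 - -9.11 = -4.59
This is an arithmetic sequence with common difference d = -4.59.
Next term = -22.88 + -4.59 = -27.47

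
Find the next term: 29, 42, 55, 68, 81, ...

Differences: 42 - 29 = 13
This is an arithmetic sequence with common difference d = 13.
Next term = 81 + 13 = 94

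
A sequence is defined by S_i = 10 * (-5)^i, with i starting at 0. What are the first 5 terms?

This is a geometric sequence.
i=0: S_0 = 10 * (-5)^0 = 10
i=1: S_1 = 10 * (-5)^1 = -50
i=2: S_2 = 10 * (-5)^2 = 250
i=3: S_3 = 10 * (-5)^3 = -1250
i=4: S_4 = 10 * (-5)^4 = 6250
The first 5 terms are: [10, -50, 250, -1250, 6250]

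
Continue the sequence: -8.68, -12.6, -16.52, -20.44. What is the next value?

Differences: -12.6 - -8.68 = -3.92
This is an arithmetic sequence with common difference d = -3.92.
Next term = -20.44 + -3.92 = -24.36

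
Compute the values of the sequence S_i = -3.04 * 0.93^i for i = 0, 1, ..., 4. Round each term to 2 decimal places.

This is a geometric sequence.
i=0: S_0 = -3.04 * 0.93^0 = -3.04
i=1: S_1 = -3.04 * 0.93^1 ≈ -2.83
i=2: S_2 = -3.04 * 0.93^2 ≈ -2.63
i=3: S_3 = -3.04 * 0.93^3 ≈ -2.45
i=4: S_4 = -3.04 * 0.93^4 ≈ -2.27
The first 5 terms are: [-3.04, -2.83, -2.63, -2.45, -2.27]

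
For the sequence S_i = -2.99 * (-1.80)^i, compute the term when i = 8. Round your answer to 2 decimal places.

S_8 = -2.99 * (-1.8)^8 ≈ -2.99 * 110.1996 ≈ -329.5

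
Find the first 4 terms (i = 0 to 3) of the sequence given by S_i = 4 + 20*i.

This is an arithmetic sequence.
i=0: S_0 = 4 + 20*0 = 4
i=1: S_1 = 4 + 20*1 = 24
i=2: S_2 = 4 + 20*2 = 44
i=3: S_3 = 4 + 20*3 = 64
The first 4 terms are: [4, 24, 44, 64]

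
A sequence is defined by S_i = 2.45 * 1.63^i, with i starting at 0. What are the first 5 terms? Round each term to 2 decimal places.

This is a geometric sequence.
i=0: S_0 = 2.45 * 1.63^0 = 2.45
i=1: S_1 = 2.45 * 1.63^1 ≈ 3.99
i=2: S_2 = 2.45 * 1.63^2 ≈ 6.51
i=3: S_3 = 2.45 * 1.63^3 ≈ 10.61
i=4: S_4 = 2.45 * 1.63^4 ≈ 17.29
The first 5 terms are: [2.45, 3.99, 6.51, 10.61, 17.29]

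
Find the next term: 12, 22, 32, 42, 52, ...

Differences: 22 - 12 = 10
This is an arithmetic sequence with common difference d = 10.
Next term = 52 + 10 = 62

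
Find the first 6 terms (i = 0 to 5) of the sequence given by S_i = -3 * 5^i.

This is a geometric sequence.
i=0: S_0 = -3 * 5^0 = -3
i=1: S_1 = -3 * 5^1 = -15
i=2: S_2 = -3 * 5^2 = -75
i=3: S_3 = -3 * 5^3 = -375
i=4: S_4 = -3 * 5^4 = -1875
i=5: S_5 = -3 * 5^5 = -9375
The first 6 terms are: [-3, -15, -75, -375, -1875, -9375]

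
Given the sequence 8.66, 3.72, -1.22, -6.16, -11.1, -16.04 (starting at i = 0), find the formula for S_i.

Check differences: 3.72 - 8.66 = -4.94
-1.22 - 3.72 = -4.94
Common difference d = -4.94.
First term a = 8.66.
Formula: S_i = 8.66 - 4.94*i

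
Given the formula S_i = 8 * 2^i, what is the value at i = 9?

S_9 = 8 * 2^9 = 8 * 512 = 4096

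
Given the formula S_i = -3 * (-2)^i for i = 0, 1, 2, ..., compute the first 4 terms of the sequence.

This is a geometric sequence.
i=0: S_0 = -3 * (-2)^0 = -3
i=1: S_1 = -3 * (-2)^1 = 6
i=2: S_2 = -3 * (-2)^2 = -12
i=3: S_3 = -3 * (-2)^3 = 24
The first 4 terms are: [-3, 6, -12, 24]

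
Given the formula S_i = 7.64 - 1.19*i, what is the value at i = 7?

S_7 = 7.64 + -1.19*7 = 7.64 + -8.33 = -0.69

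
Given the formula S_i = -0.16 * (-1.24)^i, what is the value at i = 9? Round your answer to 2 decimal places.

S_9 = -0.16 * (-1.24)^9 ≈ -0.16 * -6.931 ≈ 1.11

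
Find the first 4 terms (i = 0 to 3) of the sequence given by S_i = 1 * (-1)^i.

This is a geometric sequence.
i=0: S_0 = 1 * (-1)^0 = 1
i=1: S_1 = 1 * (-1)^1 = -1
i=2: S_2 = 1 * (-1)^2 = 1
i=3: S_3 = 1 * (-1)^3 = -1
The first 4 terms are: [1, -1, 1, -1]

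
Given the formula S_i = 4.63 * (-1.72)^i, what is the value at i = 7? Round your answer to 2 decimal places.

S_7 = 4.63 * (-1.72)^7 ≈ 4.63 * -44.5348 ≈ -206.2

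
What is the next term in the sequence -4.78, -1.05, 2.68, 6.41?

Differences: -1.05 - -4.78 = 3.73
This is an arithmetic sequence with common difference d = 3.73.
Next term = 6.41 + 3.73 = 10.14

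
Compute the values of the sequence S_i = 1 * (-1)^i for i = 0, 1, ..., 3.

This is a geometric sequence.
i=0: S_0 = 1 * (-1)^0 = 1
i=1: S_1 = 1 * (-1)^1 = -1
i=2: S_2 = 1 * (-1)^2 = 1
i=3: S_3 = 1 * (-1)^3 = -1
The first 4 terms are: [1, -1, 1, -1]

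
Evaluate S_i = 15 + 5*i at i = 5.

S_5 = 15 + 5*5 = 15 + 25 = 40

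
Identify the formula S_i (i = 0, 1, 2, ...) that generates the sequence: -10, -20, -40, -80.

Check ratios: -20 / -10 = 2.0
Common ratio r = 2.
First term a = -10.
Formula: S_i = -10 * 2^i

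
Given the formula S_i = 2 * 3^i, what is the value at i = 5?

S_5 = 2 * 3^5 = 2 * 243 = 486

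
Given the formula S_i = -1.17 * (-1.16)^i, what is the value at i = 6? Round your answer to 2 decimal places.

S_6 = -1.17 * (-1.16)^6 ≈ -1.17 * 2.4364 ≈ -2.85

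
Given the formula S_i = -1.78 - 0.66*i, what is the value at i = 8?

S_8 = -1.78 + -0.66*8 = -1.78 + -5.28 = -7.06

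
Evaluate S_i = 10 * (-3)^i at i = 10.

S_10 = 10 * (-3)^10 = 10 * 59049 = 590490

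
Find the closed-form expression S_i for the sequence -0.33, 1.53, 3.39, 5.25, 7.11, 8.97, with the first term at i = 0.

Check differences: 1.53 - -0.33 = 1.86
3.39 - 1.53 = 1.86
Common difference d = 1.86.
First term a = -0.33.
Formula: S_i = -0.33 + 1.86*i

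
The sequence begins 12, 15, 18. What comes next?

Differences: 15 - 12 = 3
This is an arithmetic sequence with common difference d = 3.
Next term = 18 + 3 = 21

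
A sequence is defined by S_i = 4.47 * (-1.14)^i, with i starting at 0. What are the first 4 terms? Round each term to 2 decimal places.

This is a geometric sequence.
i=0: S_0 = 4.47 * (-1.14)^0 = 4.47
i=1: S_1 = 4.47 * (-1.14)^1 ≈ -5.1
i=2: S_2 = 4.47 * (-1.14)^2 ≈ 5.81
i=3: S_3 = 4.47 * (-1.14)^3 ≈ -6.62
The first 4 terms are: [4.47, -5.1, 5.81, -6.62]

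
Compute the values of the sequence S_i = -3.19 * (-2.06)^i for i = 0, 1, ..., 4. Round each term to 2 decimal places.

This is a geometric sequence.
i=0: S_0 = -3.19 * (-2.06)^0 = -3.19
i=1: S_1 = -3.19 * (-2.06)^1 ≈ 6.57
i=2: S_2 = -3.19 * (-2.06)^2 ≈ -13.54
i=3: S_3 = -3.19 * (-2.06)^3 ≈ 27.89
i=4: S_4 = -3.19 * (-2.06)^4 ≈ -57.45
The first 5 terms are: [-3.19, 6.57, -13.54, 27.89, -57.45]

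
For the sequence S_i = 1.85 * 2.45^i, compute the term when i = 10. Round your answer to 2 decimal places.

S_10 = 1.85 * 2.45^10 ≈ 1.85 * 7792.2135 ≈ 14415.59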